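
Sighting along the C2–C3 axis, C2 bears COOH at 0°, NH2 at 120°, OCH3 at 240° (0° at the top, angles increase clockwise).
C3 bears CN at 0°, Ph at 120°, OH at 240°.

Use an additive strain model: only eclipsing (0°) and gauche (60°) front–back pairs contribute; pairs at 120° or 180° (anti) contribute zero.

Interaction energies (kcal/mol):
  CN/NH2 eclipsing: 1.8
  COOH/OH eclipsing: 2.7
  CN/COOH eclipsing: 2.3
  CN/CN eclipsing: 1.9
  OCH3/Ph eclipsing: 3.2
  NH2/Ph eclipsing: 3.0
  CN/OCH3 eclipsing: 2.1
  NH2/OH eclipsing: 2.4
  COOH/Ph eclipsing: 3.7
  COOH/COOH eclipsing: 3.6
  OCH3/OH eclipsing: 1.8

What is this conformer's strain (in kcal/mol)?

7.1 kcal/mol

This conformer (eclipsed): COOH–CN eclipsed, NH2–Ph eclipsed, OCH3–OH eclipsed; 2.3 + 3.0 + 1.8 = 7.1 kcal/mol.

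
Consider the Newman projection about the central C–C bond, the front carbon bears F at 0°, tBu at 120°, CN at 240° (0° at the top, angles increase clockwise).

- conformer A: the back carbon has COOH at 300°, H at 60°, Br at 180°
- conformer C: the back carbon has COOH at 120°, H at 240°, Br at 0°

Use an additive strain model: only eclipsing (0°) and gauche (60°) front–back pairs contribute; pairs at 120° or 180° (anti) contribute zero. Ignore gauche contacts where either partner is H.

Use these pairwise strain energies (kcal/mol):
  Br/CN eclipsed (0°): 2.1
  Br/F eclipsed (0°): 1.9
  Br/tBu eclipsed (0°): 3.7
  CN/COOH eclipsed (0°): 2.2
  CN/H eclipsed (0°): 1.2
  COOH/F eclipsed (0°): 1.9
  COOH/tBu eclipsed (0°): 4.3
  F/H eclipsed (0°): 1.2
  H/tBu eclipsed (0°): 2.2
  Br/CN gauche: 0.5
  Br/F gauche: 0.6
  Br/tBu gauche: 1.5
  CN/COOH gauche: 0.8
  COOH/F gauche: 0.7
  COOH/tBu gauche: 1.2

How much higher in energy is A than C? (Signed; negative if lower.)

A (staggered): F(0°)/COOH(300°) gauche 0.7; tBu(120°)/Br(180°) gauche 1.5; CN(240°)/COOH(300°) gauche 0.8; CN(240°)/Br(180°) gauche 0.5 → 3.5 kcal/mol.
C (eclipsed): F(0°)/Br(0°) eclipsed 1.9; tBu(120°)/COOH(120°) eclipsed 4.3; CN(240°)/H(240°) eclipsed 1.2 → 7.4 kcal/mol.
E(A) − E(C) = 3.5 − 7.4 = -3.9 kcal/mol.

-3.9 kcal/mol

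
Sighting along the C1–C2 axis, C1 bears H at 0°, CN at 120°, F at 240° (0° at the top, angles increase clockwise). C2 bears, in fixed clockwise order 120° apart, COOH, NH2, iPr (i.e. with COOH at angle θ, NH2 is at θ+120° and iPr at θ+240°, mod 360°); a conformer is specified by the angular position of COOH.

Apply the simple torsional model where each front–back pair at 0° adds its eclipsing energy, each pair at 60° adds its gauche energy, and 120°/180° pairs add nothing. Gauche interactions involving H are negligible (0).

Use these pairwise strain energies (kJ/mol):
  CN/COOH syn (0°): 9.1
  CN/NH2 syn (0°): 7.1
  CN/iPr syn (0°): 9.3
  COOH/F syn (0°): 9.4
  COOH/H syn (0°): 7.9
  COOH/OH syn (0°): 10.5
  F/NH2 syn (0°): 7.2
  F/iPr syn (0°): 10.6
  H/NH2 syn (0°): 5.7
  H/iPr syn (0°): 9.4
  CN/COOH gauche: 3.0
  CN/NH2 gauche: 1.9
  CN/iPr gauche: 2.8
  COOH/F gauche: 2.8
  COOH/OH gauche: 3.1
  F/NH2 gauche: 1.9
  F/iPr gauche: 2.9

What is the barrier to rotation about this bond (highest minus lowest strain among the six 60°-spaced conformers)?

COOH at 0° (eclipsed): H(0°)/COOH(0°) eclipsed 7.9; CN(120°)/NH2(120°) eclipsed 7.1; F(240°)/iPr(240°) eclipsed 10.6 → 25.6 kJ/mol.
COOH at 60° (staggered): CN(120°)/COOH(60°) gauche 3.0; CN(120°)/NH2(180°) gauche 1.9; F(240°)/NH2(180°) gauche 1.9; F(240°)/iPr(300°) gauche 2.9 → 9.7 kJ/mol.
COOH at 120° (eclipsed): H(0°)/iPr(0°) eclipsed 9.4; CN(120°)/COOH(120°) eclipsed 9.1; F(240°)/NH2(240°) eclipsed 7.2 → 25.7 kJ/mol.
COOH at 180° (staggered): CN(120°)/COOH(180°) gauche 3.0; CN(120°)/iPr(60°) gauche 2.8; F(240°)/COOH(180°) gauche 2.8; F(240°)/NH2(300°) gauche 1.9 → 10.5 kJ/mol.
COOH at 240° (eclipsed): H(0°)/NH2(0°) eclipsed 5.7; CN(120°)/iPr(120°) eclipsed 9.3; F(240°)/COOH(240°) eclipsed 9.4 → 24.4 kJ/mol.
COOH at 300° (staggered): CN(120°)/NH2(60°) gauche 1.9; CN(120°)/iPr(180°) gauche 2.8; F(240°)/COOH(300°) gauche 2.8; F(240°)/iPr(180°) gauche 2.9 → 10.4 kJ/mol.
Max at 120° (25.7 kJ/mol), min at 60° (9.7 kJ/mol); barrier = 16.0 kJ/mol.

16.0 kJ/mol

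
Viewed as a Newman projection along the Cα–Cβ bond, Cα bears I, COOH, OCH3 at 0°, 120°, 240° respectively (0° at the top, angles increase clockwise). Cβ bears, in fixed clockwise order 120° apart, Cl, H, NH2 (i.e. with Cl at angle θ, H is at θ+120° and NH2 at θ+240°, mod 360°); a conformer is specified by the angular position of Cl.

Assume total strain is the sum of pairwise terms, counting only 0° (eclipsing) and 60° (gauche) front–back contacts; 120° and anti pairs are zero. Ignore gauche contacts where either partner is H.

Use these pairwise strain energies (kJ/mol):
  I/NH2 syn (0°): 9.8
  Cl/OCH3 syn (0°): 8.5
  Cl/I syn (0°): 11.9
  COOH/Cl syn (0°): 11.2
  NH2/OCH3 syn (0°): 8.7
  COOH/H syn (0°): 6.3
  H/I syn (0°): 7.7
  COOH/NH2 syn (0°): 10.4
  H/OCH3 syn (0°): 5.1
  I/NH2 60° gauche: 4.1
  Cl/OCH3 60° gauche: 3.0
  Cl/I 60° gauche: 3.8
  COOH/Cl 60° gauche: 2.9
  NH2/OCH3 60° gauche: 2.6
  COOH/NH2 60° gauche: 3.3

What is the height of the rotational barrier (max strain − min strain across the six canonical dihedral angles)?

Cl at 0° (eclipsed): I–Cl eclipsed, COOH–H eclipsed, OCH3–NH2 eclipsed; 11.9 + 6.3 + 8.7 = 26.9 kJ/mol.
Cl at 60° (staggered): I–Cl gauche, I–NH2 gauche, COOH–Cl gauche, OCH3–NH2 gauche; 3.8 + 4.1 + 2.9 + 2.6 = 13.4 kJ/mol.
Cl at 120° (eclipsed): I–NH2 eclipsed, COOH–Cl eclipsed, OCH3–H eclipsed; 9.8 + 11.2 + 5.1 = 26.1 kJ/mol.
Cl at 180° (staggered): I–NH2 gauche, COOH–Cl gauche, COOH–NH2 gauche, OCH3–Cl gauche; 4.1 + 2.9 + 3.3 + 3.0 = 13.3 kJ/mol.
Cl at 240° (eclipsed): I–H eclipsed, COOH–NH2 eclipsed, OCH3–Cl eclipsed; 7.7 + 10.4 + 8.5 = 26.6 kJ/mol.
Cl at 300° (staggered): I–Cl gauche, COOH–NH2 gauche, OCH3–Cl gauche, OCH3–NH2 gauche; 3.8 + 3.3 + 3.0 + 2.6 = 12.7 kJ/mol.
Max at 0° (26.9 kJ/mol), min at 300° (12.7 kJ/mol); barrier = 14.2 kJ/mol.

14.2 kJ/mol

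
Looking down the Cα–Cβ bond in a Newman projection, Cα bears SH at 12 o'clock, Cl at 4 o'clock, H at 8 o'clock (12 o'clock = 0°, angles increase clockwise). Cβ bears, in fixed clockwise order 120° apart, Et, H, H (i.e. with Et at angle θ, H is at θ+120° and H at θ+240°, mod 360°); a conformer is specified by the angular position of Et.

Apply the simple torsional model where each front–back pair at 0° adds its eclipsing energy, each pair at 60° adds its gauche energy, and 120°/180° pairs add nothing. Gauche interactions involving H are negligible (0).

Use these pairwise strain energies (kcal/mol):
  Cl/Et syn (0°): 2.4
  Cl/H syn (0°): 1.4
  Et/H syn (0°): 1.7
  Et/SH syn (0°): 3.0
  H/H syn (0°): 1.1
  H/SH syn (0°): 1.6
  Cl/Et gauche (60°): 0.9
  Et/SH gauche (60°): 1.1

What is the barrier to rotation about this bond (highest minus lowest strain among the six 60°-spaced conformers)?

4.6 kcal/mol

Et at 0° is eclipsed. SH at 0° is eclipsed with Et at 0° (3.0); Cl at 120° is eclipsed with H at 120° (1.4); H at 240° is eclipsed with H at 240° (1.1). Total 5.5 kcal/mol.
Et at 60° is staggered. SH at 0° is gauche with Et at 60° (1.1); Cl at 120° is gauche with Et at 60° (0.9). Total 2.0 kcal/mol.
Et at 120° is eclipsed. SH at 0° is eclipsed with H at 0° (1.6); Cl at 120° is eclipsed with Et at 120° (2.4); H at 240° is eclipsed with H at 240° (1.1). Total 5.1 kcal/mol.
Et at 180° is staggered. Cl at 120° is gauche with Et at 180° (0.9). Total 0.9 kcal/mol.
Et at 240° is eclipsed. SH at 0° is eclipsed with H at 0° (1.6); Cl at 120° is eclipsed with H at 120° (1.4); H at 240° is eclipsed with Et at 240° (1.7). Total 4.7 kcal/mol.
Et at 300° is staggered. SH at 0° is gauche with Et at 300° (1.1). Total 1.1 kcal/mol.
Max at 0° (5.5 kcal/mol), min at 180° (0.9 kcal/mol); barrier = 4.6 kcal/mol.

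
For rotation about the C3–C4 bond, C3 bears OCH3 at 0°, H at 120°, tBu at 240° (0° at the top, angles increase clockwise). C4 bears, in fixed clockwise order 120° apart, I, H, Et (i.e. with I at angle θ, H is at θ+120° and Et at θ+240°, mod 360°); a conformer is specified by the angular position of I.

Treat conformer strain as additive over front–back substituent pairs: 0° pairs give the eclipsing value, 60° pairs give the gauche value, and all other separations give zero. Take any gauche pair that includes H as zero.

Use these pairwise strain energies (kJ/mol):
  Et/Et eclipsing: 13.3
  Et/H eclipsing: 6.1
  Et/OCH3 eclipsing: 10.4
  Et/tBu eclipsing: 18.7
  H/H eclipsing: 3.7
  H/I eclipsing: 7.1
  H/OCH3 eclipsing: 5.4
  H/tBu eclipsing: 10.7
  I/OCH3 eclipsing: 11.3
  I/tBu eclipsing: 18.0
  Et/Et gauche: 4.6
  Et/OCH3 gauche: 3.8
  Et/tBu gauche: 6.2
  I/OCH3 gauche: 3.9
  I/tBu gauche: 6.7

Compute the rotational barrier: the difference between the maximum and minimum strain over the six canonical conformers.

I at 0° (eclipsed): OCH3(0°)/I(0°) eclipsed 11.3; H(120°)/H(120°) eclipsed 3.7; tBu(240°)/Et(240°) eclipsed 18.7 → 33.7 kJ/mol.
I at 60° (staggered): OCH3(0°)/I(60°) gauche 3.9; OCH3(0°)/Et(300°) gauche 3.8; tBu(240°)/Et(300°) gauche 6.2 → 13.9 kJ/mol.
I at 120° (eclipsed): OCH3(0°)/Et(0°) eclipsed 10.4; H(120°)/I(120°) eclipsed 7.1; tBu(240°)/H(240°) eclipsed 10.7 → 28.2 kJ/mol.
I at 180° (staggered): OCH3(0°)/Et(60°) gauche 3.8; tBu(240°)/I(180°) gauche 6.7 → 10.5 kJ/mol.
I at 240° (eclipsed): OCH3(0°)/H(0°) eclipsed 5.4; H(120°)/Et(120°) eclipsed 6.1; tBu(240°)/I(240°) eclipsed 18.0 → 29.5 kJ/mol.
I at 300° (staggered): OCH3(0°)/I(300°) gauche 3.9; tBu(240°)/I(300°) gauche 6.7; tBu(240°)/Et(180°) gauche 6.2 → 16.8 kJ/mol.
Max at 0° (33.7 kJ/mol), min at 180° (10.5 kJ/mol); barrier = 23.2 kJ/mol.

23.2 kJ/mol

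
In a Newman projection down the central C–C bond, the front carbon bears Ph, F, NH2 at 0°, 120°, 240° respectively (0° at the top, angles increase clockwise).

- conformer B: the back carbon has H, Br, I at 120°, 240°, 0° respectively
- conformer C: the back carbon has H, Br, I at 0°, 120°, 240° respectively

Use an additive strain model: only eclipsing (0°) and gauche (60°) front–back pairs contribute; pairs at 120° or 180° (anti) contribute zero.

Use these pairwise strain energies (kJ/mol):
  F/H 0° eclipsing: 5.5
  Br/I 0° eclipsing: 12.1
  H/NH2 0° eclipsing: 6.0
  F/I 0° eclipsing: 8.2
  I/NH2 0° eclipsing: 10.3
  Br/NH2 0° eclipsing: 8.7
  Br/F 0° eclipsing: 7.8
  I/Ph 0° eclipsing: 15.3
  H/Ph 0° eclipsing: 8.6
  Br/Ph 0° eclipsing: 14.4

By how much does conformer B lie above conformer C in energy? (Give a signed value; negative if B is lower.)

B (eclipsed): Ph–I eclipsed, F–H eclipsed, NH2–Br eclipsed; 15.3 + 5.5 + 8.7 = 29.5 kJ/mol.
C (eclipsed): Ph–H eclipsed, F–Br eclipsed, NH2–I eclipsed; 8.6 + 7.8 + 10.3 = 26.7 kJ/mol.
E(B) − E(C) = 29.5 − 26.7 = +2.8 kJ/mol.

+2.8 kJ/mol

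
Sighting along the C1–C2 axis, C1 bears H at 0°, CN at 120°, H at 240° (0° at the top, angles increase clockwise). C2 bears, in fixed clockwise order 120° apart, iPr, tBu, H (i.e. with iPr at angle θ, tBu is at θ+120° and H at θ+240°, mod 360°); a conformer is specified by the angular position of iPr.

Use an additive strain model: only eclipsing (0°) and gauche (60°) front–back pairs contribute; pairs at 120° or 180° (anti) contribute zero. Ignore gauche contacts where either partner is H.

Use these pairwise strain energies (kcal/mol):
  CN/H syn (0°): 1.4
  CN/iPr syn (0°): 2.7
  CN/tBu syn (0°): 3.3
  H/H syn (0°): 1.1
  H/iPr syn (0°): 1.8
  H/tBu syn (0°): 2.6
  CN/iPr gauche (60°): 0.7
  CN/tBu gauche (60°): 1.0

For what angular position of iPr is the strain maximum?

iPr at 0° is eclipsed. H at 0° is eclipsed with iPr at 0° (1.8); CN at 120° is eclipsed with tBu at 120° (3.3); H at 240° is eclipsed with H at 240° (1.1). Total 6.2 kcal/mol.
iPr at 60° is staggered. CN at 120° is gauche with iPr at 60° (0.7); CN at 120° is gauche with tBu at 180° (1.0). Total 1.7 kcal/mol.
iPr at 120° is eclipsed. H at 0° is eclipsed with H at 0° (1.1); CN at 120° is eclipsed with iPr at 120° (2.7); H at 240° is eclipsed with tBu at 240° (2.6). Total 6.4 kcal/mol.
iPr at 180° is staggered. CN at 120° is gauche with iPr at 180° (0.7). Total 0.7 kcal/mol.
iPr at 240° is eclipsed. H at 0° is eclipsed with tBu at 0° (2.6); CN at 120° is eclipsed with H at 120° (1.4); H at 240° is eclipsed with iPr at 240° (1.8). Total 5.8 kcal/mol.
iPr at 300° is staggered. CN at 120° is gauche with tBu at 60° (1.0). Total 1.0 kcal/mol.
The maximum (6.4 kcal/mol) occurs with iPr at 120°.

120°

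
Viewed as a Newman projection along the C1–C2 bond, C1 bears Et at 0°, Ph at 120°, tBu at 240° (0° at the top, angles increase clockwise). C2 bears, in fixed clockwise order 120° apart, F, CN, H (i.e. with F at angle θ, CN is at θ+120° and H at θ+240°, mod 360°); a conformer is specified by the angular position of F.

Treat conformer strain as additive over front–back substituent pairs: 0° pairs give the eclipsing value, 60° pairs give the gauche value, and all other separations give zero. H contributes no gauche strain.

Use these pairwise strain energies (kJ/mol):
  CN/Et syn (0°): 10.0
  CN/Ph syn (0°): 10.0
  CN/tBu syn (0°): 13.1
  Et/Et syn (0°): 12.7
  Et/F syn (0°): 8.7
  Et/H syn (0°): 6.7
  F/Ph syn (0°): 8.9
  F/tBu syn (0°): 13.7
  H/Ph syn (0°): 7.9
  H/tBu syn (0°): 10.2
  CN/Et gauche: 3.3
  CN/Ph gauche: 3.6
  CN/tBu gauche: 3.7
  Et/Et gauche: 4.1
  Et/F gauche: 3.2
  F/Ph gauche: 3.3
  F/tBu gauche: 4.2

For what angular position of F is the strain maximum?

240°

F at 0° (eclipsed): Et(0°)/F(0°) eclipsed 8.7; Ph(120°)/CN(120°) eclipsed 10.0; tBu(240°)/H(240°) eclipsed 10.2 → 28.9 kJ/mol.
F at 60° (staggered): Et(0°)/F(60°) gauche 3.2; Ph(120°)/F(60°) gauche 3.3; Ph(120°)/CN(180°) gauche 3.6; tBu(240°)/CN(180°) gauche 3.7 → 13.8 kJ/mol.
F at 120° (eclipsed): Et(0°)/H(0°) eclipsed 6.7; Ph(120°)/F(120°) eclipsed 8.9; tBu(240°)/CN(240°) eclipsed 13.1 → 28.7 kJ/mol.
F at 180° (staggered): Et(0°)/CN(300°) gauche 3.3; Ph(120°)/F(180°) gauche 3.3; tBu(240°)/F(180°) gauche 4.2; tBu(240°)/CN(300°) gauche 3.7 → 14.5 kJ/mol.
F at 240° (eclipsed): Et(0°)/CN(0°) eclipsed 10.0; Ph(120°)/H(120°) eclipsed 7.9; tBu(240°)/F(240°) eclipsed 13.7 → 31.6 kJ/mol.
F at 300° (staggered): Et(0°)/F(300°) gauche 3.2; Et(0°)/CN(60°) gauche 3.3; Ph(120°)/CN(60°) gauche 3.6; tBu(240°)/F(300°) gauche 4.2 → 14.3 kJ/mol.
The maximum (31.6 kJ/mol) occurs with F at 240°.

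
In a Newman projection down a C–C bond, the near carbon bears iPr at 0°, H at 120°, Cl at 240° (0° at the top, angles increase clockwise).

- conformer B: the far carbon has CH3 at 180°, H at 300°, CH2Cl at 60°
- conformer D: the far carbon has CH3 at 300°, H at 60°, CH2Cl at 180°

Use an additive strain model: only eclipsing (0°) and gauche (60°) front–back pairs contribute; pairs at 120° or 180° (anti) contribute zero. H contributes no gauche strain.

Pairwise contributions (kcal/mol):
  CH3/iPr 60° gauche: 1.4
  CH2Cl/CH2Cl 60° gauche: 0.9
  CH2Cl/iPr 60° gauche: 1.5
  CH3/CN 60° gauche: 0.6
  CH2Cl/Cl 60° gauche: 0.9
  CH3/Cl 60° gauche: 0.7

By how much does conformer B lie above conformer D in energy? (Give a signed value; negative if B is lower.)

-0.8 kcal/mol

B (staggered): iPr–CH2Cl gauche, Cl–CH3 gauche; 1.5 + 0.7 = 2.2 kcal/mol.
D (staggered): iPr–CH3 gauche, Cl–CH3 gauche, Cl–CH2Cl gauche; 1.4 + 0.7 + 0.9 = 3.0 kcal/mol.
E(B) − E(D) = 2.2 − 3.0 = -0.8 kcal/mol.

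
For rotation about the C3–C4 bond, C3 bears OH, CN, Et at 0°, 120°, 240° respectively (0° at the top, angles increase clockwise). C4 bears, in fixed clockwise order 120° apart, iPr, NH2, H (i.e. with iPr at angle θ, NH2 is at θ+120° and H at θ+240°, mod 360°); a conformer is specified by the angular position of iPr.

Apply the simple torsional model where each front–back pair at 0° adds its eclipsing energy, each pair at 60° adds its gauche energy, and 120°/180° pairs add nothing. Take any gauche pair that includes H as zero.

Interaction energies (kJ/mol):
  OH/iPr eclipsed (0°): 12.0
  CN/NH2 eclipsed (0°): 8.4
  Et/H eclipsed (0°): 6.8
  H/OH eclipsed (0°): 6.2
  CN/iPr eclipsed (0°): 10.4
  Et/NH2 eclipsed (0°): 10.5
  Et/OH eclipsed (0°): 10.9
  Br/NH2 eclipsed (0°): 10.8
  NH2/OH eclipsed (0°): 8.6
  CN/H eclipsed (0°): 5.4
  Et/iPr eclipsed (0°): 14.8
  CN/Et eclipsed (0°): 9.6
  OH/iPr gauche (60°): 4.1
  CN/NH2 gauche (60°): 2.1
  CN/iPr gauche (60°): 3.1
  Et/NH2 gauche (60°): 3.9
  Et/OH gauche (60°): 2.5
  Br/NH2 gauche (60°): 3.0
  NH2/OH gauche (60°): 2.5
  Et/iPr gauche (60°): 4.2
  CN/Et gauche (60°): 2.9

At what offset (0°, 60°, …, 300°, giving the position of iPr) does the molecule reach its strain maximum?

240°

iPr at 0° is eclipsed. OH at 0° is eclipsed with iPr at 0° (12.0); CN at 120° is eclipsed with NH2 at 120° (8.4); Et at 240° is eclipsed with H at 240° (6.8). Total 27.2 kJ/mol.
iPr at 60° is staggered. OH at 0° is gauche with iPr at 60° (4.1); CN at 120° is gauche with iPr at 60° (3.1); CN at 120° is gauche with NH2 at 180° (2.1); Et at 240° is gauche with NH2 at 180° (3.9). Total 13.2 kJ/mol.
iPr at 120° is eclipsed. OH at 0° is eclipsed with H at 0° (6.2); CN at 120° is eclipsed with iPr at 120° (10.4); Et at 240° is eclipsed with NH2 at 240° (10.5). Total 27.1 kJ/mol.
iPr at 180° is staggered. OH at 0° is gauche with NH2 at 300° (2.5); CN at 120° is gauche with iPr at 180° (3.1); Et at 240° is gauche with iPr at 180° (4.2); Et at 240° is gauche with NH2 at 300° (3.9). Total 13.7 kJ/mol.
iPr at 240° is eclipsed. OH at 0° is eclipsed with NH2 at 0° (8.6); CN at 120° is eclipsed with H at 120° (5.4); Et at 240° is eclipsed with iPr at 240° (14.8). Total 28.8 kJ/mol.
iPr at 300° is staggered. OH at 0° is gauche with iPr at 300° (4.1); OH at 0° is gauche with NH2 at 60° (2.5); CN at 120° is gauche with NH2 at 60° (2.1); Et at 240° is gauche with iPr at 300° (4.2). Total 12.9 kJ/mol.
The maximum (28.8 kJ/mol) occurs with iPr at 240°.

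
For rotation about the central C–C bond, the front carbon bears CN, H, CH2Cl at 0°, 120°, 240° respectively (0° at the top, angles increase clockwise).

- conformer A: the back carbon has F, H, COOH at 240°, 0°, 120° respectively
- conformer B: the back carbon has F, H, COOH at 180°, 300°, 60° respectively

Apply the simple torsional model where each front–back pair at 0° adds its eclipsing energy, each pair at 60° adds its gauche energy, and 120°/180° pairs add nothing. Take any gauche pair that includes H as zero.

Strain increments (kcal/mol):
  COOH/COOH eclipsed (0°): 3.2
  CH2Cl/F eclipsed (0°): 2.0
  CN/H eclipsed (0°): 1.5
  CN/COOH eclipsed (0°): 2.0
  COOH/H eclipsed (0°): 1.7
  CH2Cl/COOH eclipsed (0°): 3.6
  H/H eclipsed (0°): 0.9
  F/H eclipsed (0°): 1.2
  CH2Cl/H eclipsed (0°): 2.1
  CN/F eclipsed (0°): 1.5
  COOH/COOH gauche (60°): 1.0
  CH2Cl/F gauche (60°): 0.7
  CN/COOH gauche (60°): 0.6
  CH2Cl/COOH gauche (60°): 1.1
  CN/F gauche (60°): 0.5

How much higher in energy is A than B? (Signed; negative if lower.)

A (eclipsed): CN(0°)/H(0°) eclipsed 1.5; H(120°)/COOH(120°) eclipsed 1.7; CH2Cl(240°)/F(240°) eclipsed 2.0 → 5.2 kcal/mol.
B (staggered): CN(0°)/COOH(60°) gauche 0.6; CH2Cl(240°)/F(180°) gauche 0.7 → 1.3 kcal/mol.
E(A) − E(B) = 5.2 − 1.3 = +3.9 kcal/mol.

+3.9 kcal/mol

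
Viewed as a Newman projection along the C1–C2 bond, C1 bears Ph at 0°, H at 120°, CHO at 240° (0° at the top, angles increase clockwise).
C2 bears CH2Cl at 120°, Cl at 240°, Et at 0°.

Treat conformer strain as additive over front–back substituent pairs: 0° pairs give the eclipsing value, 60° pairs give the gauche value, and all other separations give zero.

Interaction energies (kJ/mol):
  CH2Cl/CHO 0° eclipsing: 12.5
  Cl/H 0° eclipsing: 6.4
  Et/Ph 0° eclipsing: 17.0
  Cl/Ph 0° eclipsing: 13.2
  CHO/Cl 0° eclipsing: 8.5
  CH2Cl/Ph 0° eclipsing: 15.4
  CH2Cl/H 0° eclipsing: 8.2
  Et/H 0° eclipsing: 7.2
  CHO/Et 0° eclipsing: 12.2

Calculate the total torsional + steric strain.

This conformer is eclipsed. Ph at 0° is eclipsed with Et at 0° (17.0); H at 120° is eclipsed with CH2Cl at 120° (8.2); CHO at 240° is eclipsed with Cl at 240° (8.5). Total 33.7 kJ/mol.

33.7 kJ/mol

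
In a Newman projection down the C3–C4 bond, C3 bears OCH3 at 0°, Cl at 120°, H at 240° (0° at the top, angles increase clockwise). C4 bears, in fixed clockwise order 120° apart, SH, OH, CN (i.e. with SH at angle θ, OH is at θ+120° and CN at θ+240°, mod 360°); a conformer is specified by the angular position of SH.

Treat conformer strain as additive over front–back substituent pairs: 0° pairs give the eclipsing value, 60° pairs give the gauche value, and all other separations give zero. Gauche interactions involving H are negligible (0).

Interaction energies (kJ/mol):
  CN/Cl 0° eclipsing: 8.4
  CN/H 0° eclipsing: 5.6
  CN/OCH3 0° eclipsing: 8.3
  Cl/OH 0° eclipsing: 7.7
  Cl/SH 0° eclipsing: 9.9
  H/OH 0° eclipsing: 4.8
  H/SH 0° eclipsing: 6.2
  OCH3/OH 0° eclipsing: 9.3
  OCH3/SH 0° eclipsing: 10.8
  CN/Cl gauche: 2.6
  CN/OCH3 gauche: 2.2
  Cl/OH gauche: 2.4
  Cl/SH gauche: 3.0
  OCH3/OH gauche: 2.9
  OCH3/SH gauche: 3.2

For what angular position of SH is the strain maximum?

SH at 0° (eclipsed): OCH3–SH eclipsed, Cl–OH eclipsed, H–CN eclipsed; 10.8 + 7.7 + 5.6 = 24.1 kJ/mol.
SH at 60° (staggered): OCH3–SH gauche, OCH3–CN gauche, Cl–SH gauche, Cl–OH gauche; 3.2 + 2.2 + 3.0 + 2.4 = 10.8 kJ/mol.
SH at 120° (eclipsed): OCH3–CN eclipsed, Cl–SH eclipsed, H–OH eclipsed; 8.3 + 9.9 + 4.8 = 23.0 kJ/mol.
SH at 180° (staggered): OCH3–OH gauche, OCH3–CN gauche, Cl–SH gauche, Cl–CN gauche; 2.9 + 2.2 + 3.0 + 2.6 = 10.7 kJ/mol.
SH at 240° (eclipsed): OCH3–OH eclipsed, Cl–CN eclipsed, H–SH eclipsed; 9.3 + 8.4 + 6.2 = 23.9 kJ/mol.
SH at 300° (staggered): OCH3–SH gauche, OCH3–OH gauche, Cl–OH gauche, Cl–CN gauche; 3.2 + 2.9 + 2.4 + 2.6 = 11.1 kJ/mol.
The maximum (24.1 kJ/mol) occurs with SH at 0°.

0°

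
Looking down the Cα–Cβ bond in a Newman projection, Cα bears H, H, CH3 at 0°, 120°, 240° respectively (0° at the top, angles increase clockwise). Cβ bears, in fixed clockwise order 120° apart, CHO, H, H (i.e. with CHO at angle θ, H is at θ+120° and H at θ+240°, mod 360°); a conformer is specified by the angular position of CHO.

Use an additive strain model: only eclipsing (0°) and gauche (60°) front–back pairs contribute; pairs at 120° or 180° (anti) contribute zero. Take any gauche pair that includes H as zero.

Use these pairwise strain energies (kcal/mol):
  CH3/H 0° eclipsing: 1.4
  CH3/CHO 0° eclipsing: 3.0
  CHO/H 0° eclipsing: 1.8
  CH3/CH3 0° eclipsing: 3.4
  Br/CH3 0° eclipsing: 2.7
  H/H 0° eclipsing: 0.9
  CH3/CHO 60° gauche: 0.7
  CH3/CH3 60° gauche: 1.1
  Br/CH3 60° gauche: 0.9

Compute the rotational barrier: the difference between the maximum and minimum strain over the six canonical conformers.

CHO at 0° (eclipsed): H–CHO eclipsed, H–H eclipsed, CH3–H eclipsed; 1.8 + 0.9 + 1.4 = 4.1 kcal/mol.
CHO at 60° (staggered): no non-H gauche contacts → 0.0 kcal/mol.
CHO at 120° (eclipsed): H–H eclipsed, H–CHO eclipsed, CH3–H eclipsed; 0.9 + 1.8 + 1.4 = 4.1 kcal/mol.
CHO at 180° (staggered): CH3–CHO gauche; 0.7 = 0.7 kcal/mol.
CHO at 240° (eclipsed): H–H eclipsed, H–H eclipsed, CH3–CHO eclipsed; 0.9 + 0.9 + 3.0 = 4.8 kcal/mol.
CHO at 300° (staggered): CH3–CHO gauche; 0.7 = 0.7 kcal/mol.
Max at 240° (4.8 kcal/mol), min at 60° (0.0 kcal/mol); barrier = 4.8 kcal/mol.

4.8 kcal/mol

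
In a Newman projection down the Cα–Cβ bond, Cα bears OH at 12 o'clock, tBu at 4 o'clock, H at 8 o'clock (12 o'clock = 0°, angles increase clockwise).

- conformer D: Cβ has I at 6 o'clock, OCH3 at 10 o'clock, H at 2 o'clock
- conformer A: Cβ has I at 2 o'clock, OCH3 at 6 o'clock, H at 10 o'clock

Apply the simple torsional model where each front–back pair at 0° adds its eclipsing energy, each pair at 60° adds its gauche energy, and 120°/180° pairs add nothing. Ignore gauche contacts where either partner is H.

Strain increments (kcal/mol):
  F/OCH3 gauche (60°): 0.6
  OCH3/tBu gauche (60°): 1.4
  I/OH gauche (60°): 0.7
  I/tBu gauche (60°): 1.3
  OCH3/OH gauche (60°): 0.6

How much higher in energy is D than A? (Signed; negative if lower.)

D (staggered): OH(0°)/OCH3(300°) gauche 0.6; tBu(120°)/I(180°) gauche 1.3 → 1.9 kcal/mol.
A (staggered): OH(0°)/I(60°) gauche 0.7; tBu(120°)/I(60°) gauche 1.3; tBu(120°)/OCH3(180°) gauche 1.4 → 3.4 kcal/mol.
E(D) − E(A) = 1.9 − 3.4 = -1.5 kcal/mol.

-1.5 kcal/mol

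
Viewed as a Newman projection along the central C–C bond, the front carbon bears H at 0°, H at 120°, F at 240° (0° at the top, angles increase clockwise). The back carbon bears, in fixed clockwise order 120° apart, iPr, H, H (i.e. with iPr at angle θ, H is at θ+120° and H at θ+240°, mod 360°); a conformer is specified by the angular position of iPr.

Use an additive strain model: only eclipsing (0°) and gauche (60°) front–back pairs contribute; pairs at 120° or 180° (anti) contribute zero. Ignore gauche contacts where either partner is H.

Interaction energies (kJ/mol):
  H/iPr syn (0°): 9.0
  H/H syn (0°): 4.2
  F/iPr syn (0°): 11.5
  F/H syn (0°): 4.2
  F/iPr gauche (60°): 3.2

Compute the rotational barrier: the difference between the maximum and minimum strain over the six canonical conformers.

iPr at 0° is eclipsed. H at 0° is eclipsed with iPr at 0° (9.0); H at 120° is eclipsed with H at 120° (4.2); F at 240° is eclipsed with H at 240° (4.2). Total 17.4 kJ/mol.
iPr at 60° (staggered): no non-H gauche contacts → 0.0 kJ/mol.
iPr at 120° is eclipsed. H at 0° is eclipsed with H at 0° (4.2); H at 120° is eclipsed with iPr at 120° (9.0); F at 240° is eclipsed with H at 240° (4.2). Total 17.4 kJ/mol.
iPr at 180° is staggered. F at 240° is gauche with iPr at 180° (3.2). Total 3.2 kJ/mol.
iPr at 240° is eclipsed. H at 0° is eclipsed with H at 0° (4.2); H at 120° is eclipsed with H at 120° (4.2); F at 240° is eclipsed with iPr at 240° (11.5). Total 19.9 kJ/mol.
iPr at 300° is staggered. F at 240° is gauche with iPr at 300° (3.2). Total 3.2 kJ/mol.
Max at 240° (19.9 kJ/mol), min at 60° (0.0 kJ/mol); barrier = 19.9 kJ/mol.

19.9 kJ/mol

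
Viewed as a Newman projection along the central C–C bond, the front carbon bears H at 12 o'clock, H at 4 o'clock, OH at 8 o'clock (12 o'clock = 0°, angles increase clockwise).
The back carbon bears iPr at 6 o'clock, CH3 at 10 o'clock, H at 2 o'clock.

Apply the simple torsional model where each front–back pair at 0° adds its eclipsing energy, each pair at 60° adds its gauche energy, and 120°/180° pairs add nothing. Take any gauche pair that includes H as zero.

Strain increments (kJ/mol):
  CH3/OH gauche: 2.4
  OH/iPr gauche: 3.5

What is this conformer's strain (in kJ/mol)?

This conformer (staggered): OH–iPr gauche, OH–CH3 gauche; 3.5 + 2.4 = 5.9 kJ/mol.

5.9 kJ/mol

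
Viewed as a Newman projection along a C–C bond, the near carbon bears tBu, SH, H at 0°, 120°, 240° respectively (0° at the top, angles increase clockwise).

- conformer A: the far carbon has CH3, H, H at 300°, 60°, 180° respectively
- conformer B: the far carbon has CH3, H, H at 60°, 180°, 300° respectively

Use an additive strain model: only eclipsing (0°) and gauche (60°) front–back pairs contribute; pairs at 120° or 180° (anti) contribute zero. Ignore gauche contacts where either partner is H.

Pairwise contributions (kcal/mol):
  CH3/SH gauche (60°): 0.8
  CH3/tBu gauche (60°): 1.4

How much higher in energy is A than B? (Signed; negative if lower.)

A is staggered. tBu at 0° is gauche with CH3 at 300° (1.4). Total 1.4 kcal/mol.
B is staggered. tBu at 0° is gauche with CH3 at 60° (1.4); SH at 120° is gauche with CH3 at 60° (0.8). Total 2.2 kcal/mol.
E(A) − E(B) = 1.4 − 2.2 = -0.8 kcal/mol.

-0.8 kcal/mol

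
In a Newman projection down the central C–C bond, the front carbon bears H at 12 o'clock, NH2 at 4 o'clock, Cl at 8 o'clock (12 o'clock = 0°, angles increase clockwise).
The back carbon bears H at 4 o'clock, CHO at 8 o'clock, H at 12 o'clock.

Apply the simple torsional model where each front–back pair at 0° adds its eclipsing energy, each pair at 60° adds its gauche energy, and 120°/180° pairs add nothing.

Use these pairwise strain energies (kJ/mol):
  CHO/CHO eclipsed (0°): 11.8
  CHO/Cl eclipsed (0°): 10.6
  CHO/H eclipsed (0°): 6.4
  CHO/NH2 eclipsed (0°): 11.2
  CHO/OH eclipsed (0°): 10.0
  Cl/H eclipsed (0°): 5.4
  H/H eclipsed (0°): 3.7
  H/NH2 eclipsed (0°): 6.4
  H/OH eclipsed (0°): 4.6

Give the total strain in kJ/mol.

This conformer is eclipsed. H at 0° is eclipsed with H at 0° (3.7); NH2 at 120° is eclipsed with H at 120° (6.4); Cl at 240° is eclipsed with CHO at 240° (10.6). Total 20.7 kJ/mol.

20.7 kJ/mol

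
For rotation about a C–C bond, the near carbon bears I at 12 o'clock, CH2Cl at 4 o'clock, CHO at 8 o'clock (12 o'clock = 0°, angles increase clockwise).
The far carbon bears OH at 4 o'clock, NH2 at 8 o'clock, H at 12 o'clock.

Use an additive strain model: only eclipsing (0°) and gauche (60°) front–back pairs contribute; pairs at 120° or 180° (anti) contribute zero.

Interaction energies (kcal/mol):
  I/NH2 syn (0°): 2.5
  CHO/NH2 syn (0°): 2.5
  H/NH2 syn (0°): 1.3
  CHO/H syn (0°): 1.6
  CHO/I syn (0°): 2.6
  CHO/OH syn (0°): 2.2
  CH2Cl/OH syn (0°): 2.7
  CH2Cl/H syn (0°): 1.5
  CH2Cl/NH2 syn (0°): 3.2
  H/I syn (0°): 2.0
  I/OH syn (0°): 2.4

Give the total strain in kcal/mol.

7.2 kcal/mol

This conformer (eclipsed): I(0°)/H(0°) eclipsed 2.0; CH2Cl(120°)/OH(120°) eclipsed 2.7; CHO(240°)/NH2(240°) eclipsed 2.5 → 7.2 kcal/mol.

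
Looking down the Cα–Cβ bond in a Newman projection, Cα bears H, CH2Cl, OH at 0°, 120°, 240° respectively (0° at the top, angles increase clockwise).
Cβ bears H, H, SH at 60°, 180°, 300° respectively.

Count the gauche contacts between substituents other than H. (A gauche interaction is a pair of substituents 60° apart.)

1

Non-H gauche pairs: OH(240°)/SH(300°) — 1 interaction.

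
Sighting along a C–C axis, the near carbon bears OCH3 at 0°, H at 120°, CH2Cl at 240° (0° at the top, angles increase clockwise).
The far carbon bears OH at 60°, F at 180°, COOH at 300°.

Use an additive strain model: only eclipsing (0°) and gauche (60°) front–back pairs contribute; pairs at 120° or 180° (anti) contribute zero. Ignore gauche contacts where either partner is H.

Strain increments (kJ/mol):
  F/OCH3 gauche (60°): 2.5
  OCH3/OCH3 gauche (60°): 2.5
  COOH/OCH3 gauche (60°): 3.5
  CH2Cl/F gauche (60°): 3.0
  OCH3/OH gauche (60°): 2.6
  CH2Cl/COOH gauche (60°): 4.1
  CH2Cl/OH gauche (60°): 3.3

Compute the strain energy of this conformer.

This conformer is staggered. OCH3 at 0° is gauche with OH at 60° (2.6); OCH3 at 0° is gauche with COOH at 300° (3.5); CH2Cl at 240° is gauche with F at 180° (3.0); CH2Cl at 240° is gauche with COOH at 300° (4.1). Total 13.2 kJ/mol.

13.2 kJ/mol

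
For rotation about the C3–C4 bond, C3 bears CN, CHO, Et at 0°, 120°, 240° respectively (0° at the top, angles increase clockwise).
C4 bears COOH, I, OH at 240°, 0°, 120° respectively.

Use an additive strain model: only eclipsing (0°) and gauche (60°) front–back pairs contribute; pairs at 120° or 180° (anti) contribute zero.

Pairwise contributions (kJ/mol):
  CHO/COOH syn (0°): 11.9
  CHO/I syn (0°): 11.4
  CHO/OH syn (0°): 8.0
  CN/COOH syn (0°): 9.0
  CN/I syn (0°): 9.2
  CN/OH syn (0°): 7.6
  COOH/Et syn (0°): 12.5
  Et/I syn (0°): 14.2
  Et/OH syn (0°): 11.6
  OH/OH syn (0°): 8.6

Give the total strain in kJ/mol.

This conformer (eclipsed): CN(0°)/I(0°) eclipsed 9.2; CHO(120°)/OH(120°) eclipsed 8.0; Et(240°)/COOH(240°) eclipsed 12.5 → 29.7 kJ/mol.

29.7 kJ/mol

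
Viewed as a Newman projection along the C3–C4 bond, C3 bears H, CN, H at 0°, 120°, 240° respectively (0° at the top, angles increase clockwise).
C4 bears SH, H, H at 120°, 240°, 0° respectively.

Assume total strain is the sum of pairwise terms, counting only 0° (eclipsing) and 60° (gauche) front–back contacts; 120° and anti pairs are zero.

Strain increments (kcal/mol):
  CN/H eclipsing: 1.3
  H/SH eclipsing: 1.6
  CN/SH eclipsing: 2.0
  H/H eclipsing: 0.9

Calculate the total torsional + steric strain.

This conformer (eclipsed): H–H eclipsed, CN–SH eclipsed, H–H eclipsed; 0.9 + 2.0 + 0.9 = 3.8 kcal/mol.

3.8 kcal/mol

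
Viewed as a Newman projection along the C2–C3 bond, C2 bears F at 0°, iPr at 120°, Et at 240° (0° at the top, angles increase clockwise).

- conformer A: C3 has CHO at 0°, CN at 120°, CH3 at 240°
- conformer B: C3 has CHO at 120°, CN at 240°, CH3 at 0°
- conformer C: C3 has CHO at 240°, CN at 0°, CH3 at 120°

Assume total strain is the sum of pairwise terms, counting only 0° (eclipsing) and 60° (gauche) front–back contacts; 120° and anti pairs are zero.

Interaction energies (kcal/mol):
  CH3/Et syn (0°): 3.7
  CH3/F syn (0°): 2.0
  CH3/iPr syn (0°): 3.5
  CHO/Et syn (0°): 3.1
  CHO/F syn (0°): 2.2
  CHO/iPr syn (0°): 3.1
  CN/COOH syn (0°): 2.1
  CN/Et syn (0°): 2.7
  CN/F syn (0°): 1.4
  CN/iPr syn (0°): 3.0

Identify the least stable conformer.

A

A is eclipsed. F at 0° is eclipsed with CHO at 0° (2.2); iPr at 120° is eclipsed with CN at 120° (3.0); Et at 240° is eclipsed with CH3 at 240° (3.7). Total 8.9 kcal/mol.
B is eclipsed. F at 0° is eclipsed with CH3 at 0° (2.0); iPr at 120° is eclipsed with CHO at 120° (3.1); Et at 240° is eclipsed with CN at 240° (2.7). Total 7.8 kcal/mol.
C is eclipsed. F at 0° is eclipsed with CN at 0° (1.4); iPr at 120° is eclipsed with CH3 at 120° (3.5); Et at 240° is eclipsed with CHO at 240° (3.1). Total 8.0 kcal/mol.
A has the highest total (8.9 kcal/mol).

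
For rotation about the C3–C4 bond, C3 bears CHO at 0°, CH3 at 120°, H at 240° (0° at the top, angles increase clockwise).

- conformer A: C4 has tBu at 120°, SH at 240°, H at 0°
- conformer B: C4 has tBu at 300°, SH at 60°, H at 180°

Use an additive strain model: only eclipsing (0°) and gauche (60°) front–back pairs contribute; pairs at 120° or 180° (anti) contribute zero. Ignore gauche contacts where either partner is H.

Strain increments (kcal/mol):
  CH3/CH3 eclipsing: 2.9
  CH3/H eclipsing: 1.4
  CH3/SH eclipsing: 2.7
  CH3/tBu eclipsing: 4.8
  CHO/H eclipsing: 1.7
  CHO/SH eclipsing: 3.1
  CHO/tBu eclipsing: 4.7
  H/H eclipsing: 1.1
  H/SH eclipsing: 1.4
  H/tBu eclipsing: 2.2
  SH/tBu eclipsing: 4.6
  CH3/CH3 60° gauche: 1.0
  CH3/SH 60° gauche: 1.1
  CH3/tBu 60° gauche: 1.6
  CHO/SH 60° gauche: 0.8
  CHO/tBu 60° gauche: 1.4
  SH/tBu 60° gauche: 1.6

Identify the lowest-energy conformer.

A is eclipsed. CHO at 0° is eclipsed with H at 0° (1.7); CH3 at 120° is eclipsed with tBu at 120° (4.8); H at 240° is eclipsed with SH at 240° (1.4). Total 7.9 kcal/mol.
B is staggered. CHO at 0° is gauche with tBu at 300° (1.4); CHO at 0° is gauche with SH at 60° (0.8); CH3 at 120° is gauche with SH at 60° (1.1). Total 3.3 kcal/mol.
B has the lowest total (3.3 kcal/mol).

B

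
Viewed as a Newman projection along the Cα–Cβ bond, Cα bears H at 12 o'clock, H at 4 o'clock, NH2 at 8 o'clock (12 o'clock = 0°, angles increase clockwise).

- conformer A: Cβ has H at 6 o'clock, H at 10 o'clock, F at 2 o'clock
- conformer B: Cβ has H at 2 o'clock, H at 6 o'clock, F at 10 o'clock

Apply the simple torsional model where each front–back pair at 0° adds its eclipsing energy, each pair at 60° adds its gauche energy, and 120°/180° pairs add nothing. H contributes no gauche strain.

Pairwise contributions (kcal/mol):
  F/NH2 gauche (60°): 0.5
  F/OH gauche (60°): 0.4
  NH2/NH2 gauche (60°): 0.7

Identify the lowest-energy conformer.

A

A (staggered): no non-H gauche contacts → 0.0 kcal/mol.
B (staggered): NH2(240°)/F(300°) gauche 0.5 → 0.5 kcal/mol.
A has the lowest total (0.0 kcal/mol).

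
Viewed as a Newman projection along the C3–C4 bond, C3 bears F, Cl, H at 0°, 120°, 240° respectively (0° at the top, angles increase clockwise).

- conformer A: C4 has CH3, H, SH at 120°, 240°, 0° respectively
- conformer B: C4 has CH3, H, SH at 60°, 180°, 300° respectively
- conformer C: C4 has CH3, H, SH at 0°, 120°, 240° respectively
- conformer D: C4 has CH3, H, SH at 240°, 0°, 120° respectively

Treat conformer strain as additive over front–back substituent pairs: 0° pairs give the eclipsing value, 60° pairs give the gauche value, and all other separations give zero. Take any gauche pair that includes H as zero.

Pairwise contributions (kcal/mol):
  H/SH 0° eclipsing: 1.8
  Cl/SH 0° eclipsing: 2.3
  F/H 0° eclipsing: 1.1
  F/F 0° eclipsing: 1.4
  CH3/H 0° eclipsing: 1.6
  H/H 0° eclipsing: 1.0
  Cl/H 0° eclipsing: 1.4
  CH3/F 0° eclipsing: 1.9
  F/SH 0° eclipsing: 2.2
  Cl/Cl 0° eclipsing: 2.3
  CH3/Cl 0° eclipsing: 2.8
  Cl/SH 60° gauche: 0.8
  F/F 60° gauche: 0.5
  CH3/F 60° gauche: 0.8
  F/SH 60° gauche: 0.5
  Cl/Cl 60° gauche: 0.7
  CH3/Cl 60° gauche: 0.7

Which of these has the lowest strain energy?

A is eclipsed. F at 0° is eclipsed with SH at 0° (2.2); Cl at 120° is eclipsed with CH3 at 120° (2.8); H at 240° is eclipsed with H at 240° (1.0). Total 6.0 kcal/mol.
B is staggered. F at 0° is gauche with CH3 at 60° (0.8); F at 0° is gauche with SH at 300° (0.5); Cl at 120° is gauche with CH3 at 60° (0.7). Total 2.0 kcal/mol.
C is eclipsed. F at 0° is eclipsed with CH3 at 0° (1.9); Cl at 120° is eclipsed with H at 120° (1.4); H at 240° is eclipsed with SH at 240° (1.8). Total 5.1 kcal/mol.
D is eclipsed. F at 0° is eclipsed with H at 0° (1.1); Cl at 120° is eclipsed with SH at 120° (2.3); H at 240° is eclipsed with CH3 at 240° (1.6). Total 5.0 kcal/mol.
B has the lowest total (2.0 kcal/mol).

B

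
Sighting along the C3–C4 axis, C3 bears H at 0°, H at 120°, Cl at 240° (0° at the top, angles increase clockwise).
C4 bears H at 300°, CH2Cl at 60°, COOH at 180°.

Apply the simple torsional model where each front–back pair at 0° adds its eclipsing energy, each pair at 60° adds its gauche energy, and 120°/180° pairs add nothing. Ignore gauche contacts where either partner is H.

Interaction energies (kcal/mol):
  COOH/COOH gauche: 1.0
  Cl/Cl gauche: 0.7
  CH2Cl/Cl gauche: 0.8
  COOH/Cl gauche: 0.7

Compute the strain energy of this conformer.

0.7 kcal/mol

This conformer (staggered): Cl–COOH gauche; 0.7 = 0.7 kcal/mol.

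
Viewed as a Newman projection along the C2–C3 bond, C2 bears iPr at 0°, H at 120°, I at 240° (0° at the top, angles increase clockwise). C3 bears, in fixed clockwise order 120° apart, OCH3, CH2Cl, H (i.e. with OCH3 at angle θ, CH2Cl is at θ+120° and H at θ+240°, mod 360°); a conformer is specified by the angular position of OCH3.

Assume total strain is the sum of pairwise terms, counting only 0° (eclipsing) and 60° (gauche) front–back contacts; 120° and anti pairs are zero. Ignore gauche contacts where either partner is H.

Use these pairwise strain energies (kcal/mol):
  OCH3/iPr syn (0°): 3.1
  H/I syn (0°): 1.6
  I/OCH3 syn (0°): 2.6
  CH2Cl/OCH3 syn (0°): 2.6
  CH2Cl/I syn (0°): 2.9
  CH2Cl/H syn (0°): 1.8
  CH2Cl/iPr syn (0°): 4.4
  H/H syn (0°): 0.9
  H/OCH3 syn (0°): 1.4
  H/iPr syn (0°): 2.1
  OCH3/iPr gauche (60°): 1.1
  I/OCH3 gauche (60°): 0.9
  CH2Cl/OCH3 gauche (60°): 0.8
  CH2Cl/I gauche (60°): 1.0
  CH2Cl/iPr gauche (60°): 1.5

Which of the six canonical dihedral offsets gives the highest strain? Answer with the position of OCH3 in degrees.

OCH3 at 0° (eclipsed): iPr(0°)/OCH3(0°) eclipsed 3.1; H(120°)/CH2Cl(120°) eclipsed 1.8; I(240°)/H(240°) eclipsed 1.6 → 6.5 kcal/mol.
OCH3 at 60° (staggered): iPr(0°)/OCH3(60°) gauche 1.1; I(240°)/CH2Cl(180°) gauche 1.0 → 2.1 kcal/mol.
OCH3 at 120° (eclipsed): iPr(0°)/H(0°) eclipsed 2.1; H(120°)/OCH3(120°) eclipsed 1.4; I(240°)/CH2Cl(240°) eclipsed 2.9 → 6.4 kcal/mol.
OCH3 at 180° (staggered): iPr(0°)/CH2Cl(300°) gauche 1.5; I(240°)/OCH3(180°) gauche 0.9; I(240°)/CH2Cl(300°) gauche 1.0 → 3.4 kcal/mol.
OCH3 at 240° (eclipsed): iPr(0°)/CH2Cl(0°) eclipsed 4.4; H(120°)/H(120°) eclipsed 0.9; I(240°)/OCH3(240°) eclipsed 2.6 → 7.9 kcal/mol.
OCH3 at 300° (staggered): iPr(0°)/OCH3(300°) gauche 1.1; iPr(0°)/CH2Cl(60°) gauche 1.5; I(240°)/OCH3(300°) gauche 0.9 → 3.5 kcal/mol.
The maximum (7.9 kcal/mol) occurs with OCH3 at 240°.

240°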